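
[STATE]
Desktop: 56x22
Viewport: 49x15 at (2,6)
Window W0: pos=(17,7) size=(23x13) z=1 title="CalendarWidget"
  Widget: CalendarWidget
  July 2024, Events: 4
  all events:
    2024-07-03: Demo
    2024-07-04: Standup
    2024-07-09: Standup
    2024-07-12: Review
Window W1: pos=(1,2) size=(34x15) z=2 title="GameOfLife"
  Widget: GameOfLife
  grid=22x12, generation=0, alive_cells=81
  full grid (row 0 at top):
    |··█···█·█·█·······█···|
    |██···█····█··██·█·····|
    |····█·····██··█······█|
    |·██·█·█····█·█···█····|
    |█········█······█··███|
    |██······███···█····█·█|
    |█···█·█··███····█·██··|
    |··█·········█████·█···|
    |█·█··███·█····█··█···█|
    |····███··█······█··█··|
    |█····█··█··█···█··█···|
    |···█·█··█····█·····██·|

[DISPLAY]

██···█····█··██·█·····          ┃                
····█·····██··█······█          ┃━━━━┓           
·██·█·█····█·█···█····          ┃    ┃           
█········█······█··███          ┃────┨           
██······███···█····█·█          ┃    ┃           
█···█·█··███····█·██··          ┃ Su ┃           
··█·········█████·█···          ┃ 6  ┃           
█·█··███·█····█··█···█          ┃13 1┃           
····███··█······█··█··          ┃ 21 ┃           
█····█··█··█···█··█···          ┃ 28 ┃           
━━━━━━━━━━━━━━━━━━━━━━━━━━━━━━━━┛    ┃           
               ┃                     ┃           
               ┃                     ┃           
               ┗━━━━━━━━━━━━━━━━━━━━━┛           
                                                 


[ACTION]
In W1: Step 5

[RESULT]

█·█·█···█···█·········          ┃                
██·······█·██·█·······          ┃━━━━┓           
█·········█·███·······          ┃    ┃           
█······██····██·█·█·█·          ┃────┨           
█·█···█··█····██·█·█··          ┃    ┃           
█··█···█··█····████·█·          ┃ Su ┃           
█·█·██····█··█········          ┃ 6  ┃           
·██··█··█···█·██······          ┃13 1┃           
·····█·██·██████·█····          ┃ 21 ┃           
···██··██·█·····█·····          ┃ 28 ┃           
━━━━━━━━━━━━━━━━━━━━━━━━━━━━━━━━┛    ┃           
               ┃                     ┃           
               ┃                     ┃           
               ┗━━━━━━━━━━━━━━━━━━━━━┛           
                                                 


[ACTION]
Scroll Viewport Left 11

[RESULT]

 ┃█·█·█···█···█·········          ┃              
 ┃██·······█·██·█·······          ┃━━━━┓         
 ┃█·········█·███·······          ┃    ┃         
 ┃█······██····██·█·█·█·          ┃────┨         
 ┃█·█···█··█····██·█·█··          ┃    ┃         
 ┃█··█···█··█····████·█·          ┃ Su ┃         
 ┃█·█·██····█··█········          ┃ 6  ┃         
 ┃·██··█··█···█·██······          ┃13 1┃         
 ┃·····█·██·██████·█····          ┃ 21 ┃         
 ┃···██··██·█·····█·····          ┃ 28 ┃         
 ┗━━━━━━━━━━━━━━━━━━━━━━━━━━━━━━━━┛    ┃         
                 ┃                     ┃         
                 ┃                     ┃         
                 ┗━━━━━━━━━━━━━━━━━━━━━┛         
                                                 


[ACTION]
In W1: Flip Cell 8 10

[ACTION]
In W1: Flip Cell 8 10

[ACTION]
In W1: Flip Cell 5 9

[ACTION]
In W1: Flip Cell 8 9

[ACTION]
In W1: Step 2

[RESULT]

 ┃█·█·····███··█········          ┃              
 ┃██·········█·█········          ┃━━━━┓         
 ┃██······█·██·····██···          ┃    ┃         
 ┃██·····█·········███··          ┃────┨         
 ┃█··██·█·············█·          ┃    ┃         
 ┃█·█······█··█·█·████··          ┃ Su ┃         
 ┃█·······██····██·█····          ┃ 6  ┃         
 ┃·······██·█·█···█·····          ┃13 1┃         
 ┃·█···█·█·█··█·█··█····          ┃ 21 ┃         
 ┃···██████·█·██········          ┃ 28 ┃         
 ┗━━━━━━━━━━━━━━━━━━━━━━━━━━━━━━━━┛    ┃         
                 ┃                     ┃         
                 ┃                     ┃         
                 ┗━━━━━━━━━━━━━━━━━━━━━┛         
                                                 


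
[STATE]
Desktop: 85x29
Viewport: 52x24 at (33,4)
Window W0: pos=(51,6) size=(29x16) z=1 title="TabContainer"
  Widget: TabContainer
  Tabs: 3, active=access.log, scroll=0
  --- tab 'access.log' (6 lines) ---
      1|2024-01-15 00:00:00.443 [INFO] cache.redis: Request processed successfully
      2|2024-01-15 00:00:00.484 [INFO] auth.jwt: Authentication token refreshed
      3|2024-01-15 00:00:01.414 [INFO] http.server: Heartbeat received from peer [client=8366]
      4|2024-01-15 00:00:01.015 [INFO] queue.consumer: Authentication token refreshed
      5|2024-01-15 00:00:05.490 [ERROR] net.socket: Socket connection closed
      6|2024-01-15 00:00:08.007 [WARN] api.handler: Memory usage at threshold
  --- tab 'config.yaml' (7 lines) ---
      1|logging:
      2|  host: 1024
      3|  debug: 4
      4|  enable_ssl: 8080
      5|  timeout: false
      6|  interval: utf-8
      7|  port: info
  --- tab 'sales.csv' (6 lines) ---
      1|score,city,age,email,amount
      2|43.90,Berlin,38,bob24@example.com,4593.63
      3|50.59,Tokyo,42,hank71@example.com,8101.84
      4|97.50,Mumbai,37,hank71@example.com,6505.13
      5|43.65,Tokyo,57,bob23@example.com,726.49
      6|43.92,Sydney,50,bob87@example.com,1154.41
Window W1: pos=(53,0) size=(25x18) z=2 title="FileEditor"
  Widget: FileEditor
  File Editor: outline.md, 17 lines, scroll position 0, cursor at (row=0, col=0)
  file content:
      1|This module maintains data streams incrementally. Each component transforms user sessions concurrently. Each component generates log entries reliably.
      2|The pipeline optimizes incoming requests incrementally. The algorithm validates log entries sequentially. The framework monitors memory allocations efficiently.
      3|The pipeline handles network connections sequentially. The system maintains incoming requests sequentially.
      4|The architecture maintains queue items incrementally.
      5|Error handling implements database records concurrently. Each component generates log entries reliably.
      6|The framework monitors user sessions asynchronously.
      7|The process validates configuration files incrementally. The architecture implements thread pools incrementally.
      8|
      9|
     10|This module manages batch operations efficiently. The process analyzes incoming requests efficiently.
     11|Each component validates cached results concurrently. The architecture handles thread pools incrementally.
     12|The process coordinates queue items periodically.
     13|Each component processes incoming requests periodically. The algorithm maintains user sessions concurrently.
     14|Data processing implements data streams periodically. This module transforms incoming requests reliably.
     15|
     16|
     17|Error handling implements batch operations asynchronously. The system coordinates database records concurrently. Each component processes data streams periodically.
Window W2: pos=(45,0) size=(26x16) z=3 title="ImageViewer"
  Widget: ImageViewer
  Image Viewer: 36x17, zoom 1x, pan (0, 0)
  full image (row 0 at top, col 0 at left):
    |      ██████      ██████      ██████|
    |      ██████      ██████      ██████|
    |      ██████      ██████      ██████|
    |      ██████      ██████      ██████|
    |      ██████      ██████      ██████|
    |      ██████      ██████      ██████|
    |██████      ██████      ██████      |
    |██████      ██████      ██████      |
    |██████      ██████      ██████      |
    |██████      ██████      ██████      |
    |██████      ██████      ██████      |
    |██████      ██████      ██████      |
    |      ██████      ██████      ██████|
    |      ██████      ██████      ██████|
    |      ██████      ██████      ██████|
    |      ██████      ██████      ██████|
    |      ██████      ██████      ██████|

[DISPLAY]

            ┃      ██████      ██████┃mizes█┃       
            ┃      ██████      ██████┃les n░┃       
            ┃      ██████      ██████┃maint░┃━┓     
            ┃      ██████      ██████┃pleme░┃ ┃     
            ┃      ██████      ██████┃itors░┃─┨     
            ┃██████      ██████      ┃ates ░┃│┃     
            ┃██████      ██████      ┃     ░┃─┃     
            ┃██████      ██████      ┃     ░┃N┃     
            ┃██████      ██████      ┃es ba░┃N┃     
            ┃██████      ██████      ┃lidat░┃N┃     
            ┃██████      ██████      ┃inate░┃N┃     
            ┗━━━━━━━━━━━━━━━━━━━━━━━━┛ocess░┃R┃     
                  ┃2┃Data processing implem▼┃A┃     
                  ┃ ┗━━━━━━━━━━━━━━━━━━━━━━━┛ ┃     
                  ┃                           ┃     
                  ┃                           ┃     
                  ┃                           ┃     
                  ┗━━━━━━━━━━━━━━━━━━━━━━━━━━━┛     
                                                    
                                                    
                                                    
                                                    
                                                    
                                                    


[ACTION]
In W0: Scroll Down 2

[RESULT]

            ┃      ██████      ██████┃mizes█┃       
            ┃      ██████      ██████┃les n░┃       
            ┃      ██████      ██████┃maint░┃━┓     
            ┃      ██████      ██████┃pleme░┃ ┃     
            ┃      ██████      ██████┃itors░┃─┨     
            ┃██████      ██████      ┃ates ░┃│┃     
            ┃██████      ██████      ┃     ░┃─┃     
            ┃██████      ██████      ┃     ░┃N┃     
            ┃██████      ██████      ┃es ba░┃N┃     
            ┃██████      ██████      ┃lidat░┃R┃     
            ┃██████      ██████      ┃inate░┃A┃     
            ┗━━━━━━━━━━━━━━━━━━━━━━━━┛ocess░┃ ┃     
                  ┃ ┃Data processing implem▼┃ ┃     
                  ┃ ┗━━━━━━━━━━━━━━━━━━━━━━━┛ ┃     
                  ┃                           ┃     
                  ┃                           ┃     
                  ┃                           ┃     
                  ┗━━━━━━━━━━━━━━━━━━━━━━━━━━━┛     
                                                    
                                                    
                                                    
                                                    
                                                    
                                                    


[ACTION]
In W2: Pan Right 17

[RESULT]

            ┃ ██████      ██████     ┃mizes█┃       
            ┃ ██████      ██████     ┃les n░┃       
            ┃ ██████      ██████     ┃maint░┃━┓     
            ┃ ██████      ██████     ┃pleme░┃ ┃     
            ┃ ██████      ██████     ┃itors░┃─┨     
            ┃█      ██████           ┃ates ░┃│┃     
            ┃█      ██████           ┃     ░┃─┃     
            ┃█      ██████           ┃     ░┃N┃     
            ┃█      ██████           ┃es ba░┃N┃     
            ┃█      ██████           ┃lidat░┃R┃     
            ┃█      ██████           ┃inate░┃A┃     
            ┗━━━━━━━━━━━━━━━━━━━━━━━━┛ocess░┃ ┃     
                  ┃ ┃Data processing implem▼┃ ┃     
                  ┃ ┗━━━━━━━━━━━━━━━━━━━━━━━┛ ┃     
                  ┃                           ┃     
                  ┃                           ┃     
                  ┃                           ┃     
                  ┗━━━━━━━━━━━━━━━━━━━━━━━━━━━┛     
                                                    
                                                    
                                                    
                                                    
                                                    
                                                    


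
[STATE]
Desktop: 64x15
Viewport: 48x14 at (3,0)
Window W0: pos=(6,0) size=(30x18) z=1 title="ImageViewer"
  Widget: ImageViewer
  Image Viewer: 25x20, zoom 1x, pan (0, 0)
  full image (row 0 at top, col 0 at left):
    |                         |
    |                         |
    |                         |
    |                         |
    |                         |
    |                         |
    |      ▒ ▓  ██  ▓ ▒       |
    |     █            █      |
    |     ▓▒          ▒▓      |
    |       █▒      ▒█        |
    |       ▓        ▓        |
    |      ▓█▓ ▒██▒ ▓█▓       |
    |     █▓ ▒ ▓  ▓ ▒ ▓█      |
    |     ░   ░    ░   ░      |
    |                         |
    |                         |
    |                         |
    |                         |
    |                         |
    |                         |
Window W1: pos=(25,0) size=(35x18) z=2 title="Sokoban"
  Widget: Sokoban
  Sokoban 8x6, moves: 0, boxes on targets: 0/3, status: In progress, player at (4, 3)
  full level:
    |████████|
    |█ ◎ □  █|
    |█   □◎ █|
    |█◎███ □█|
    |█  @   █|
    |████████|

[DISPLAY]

   ┏━━━━━━━━━━━━━━━━━━┏━━━━━━━━━━━━━━━━━━━━━━━━━
   ┃ ImageViewer      ┃ Sokoban                 
   ┠──────────────────┠─────────────────────────
   ┃                  ┃████████                 
   ┃                  ┃█ ◎ □  █                 
   ┃                  ┃█   □◎ █                 
   ┃                  ┃█◎███ □█                 
   ┃                  ┃█  @   █                 
   ┃                  ┃████████                 
   ┃      ▒ ▓  ██  ▓ ▒┃Moves: 0  0/3            
   ┃     █            ┃                         
   ┃     ▓▒          ▒┃                         
   ┃       █▒      ▒█ ┃                         
   ┃       ▓        ▓ ┃                         


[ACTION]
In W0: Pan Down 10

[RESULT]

   ┏━━━━━━━━━━━━━━━━━━┏━━━━━━━━━━━━━━━━━━━━━━━━━
   ┃ ImageViewer      ┃ Sokoban                 
   ┠──────────────────┠─────────────────────────
   ┃       ▓        ▓ ┃████████                 
   ┃      ▓█▓ ▒██▒ ▓█▓┃█ ◎ □  █                 
   ┃     █▓ ▒ ▓  ▓ ▒ ▓┃█   □◎ █                 
   ┃     ░   ░    ░   ┃█◎███ □█                 
   ┃                  ┃█  @   █                 
   ┃                  ┃████████                 
   ┃                  ┃Moves: 0  0/3            
   ┃                  ┃                         
   ┃                  ┃                         
   ┃                  ┃                         
   ┃                  ┃                         


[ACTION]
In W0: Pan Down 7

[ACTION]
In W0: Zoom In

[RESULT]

   ┏━━━━━━━━━━━━━━━━━━┏━━━━━━━━━━━━━━━━━━━━━━━━━
   ┃ ImageViewer      ┃ Sokoban                 
   ┠──────────────────┠─────────────────────────
   ┃          ▓▓▒▒    ┃████████                 
   ┃              ██▒▒┃█ ◎ □  █                 
   ┃              ██▒▒┃█   □◎ █                 
   ┃              ▓▓  ┃█◎███ □█                 
   ┃              ▓▓  ┃█  @   █                 
   ┃            ▓▓██▓▓┃████████                 
   ┃            ▓▓██▓▓┃Moves: 0  0/3            
   ┃          ██▓▓  ▒▒┃                         
   ┃          ██▓▓  ▒▒┃                         
   ┃          ░░      ┃                         
   ┃          ░░      ┃                         


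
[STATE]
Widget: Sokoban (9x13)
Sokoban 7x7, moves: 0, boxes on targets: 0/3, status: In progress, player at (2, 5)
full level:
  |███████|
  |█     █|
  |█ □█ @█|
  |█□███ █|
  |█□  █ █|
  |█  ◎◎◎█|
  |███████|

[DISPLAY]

███████  
█     █  
█ □█ @█  
█□███ █  
█□  █ █  
█  ◎◎◎█  
███████  
Moves: 0 
         
         
         
         
         


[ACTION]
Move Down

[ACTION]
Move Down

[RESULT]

███████  
█     █  
█ □█  █  
█□███ █  
█□  █@█  
█  ◎◎◎█  
███████  
Moves: 2 
         
         
         
         
         


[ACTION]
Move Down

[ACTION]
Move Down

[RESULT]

███████  
█     █  
█ □█  █  
█□███ █  
█□  █ █  
█  ◎◎+█  
███████  
Moves: 3 
         
         
         
         
         


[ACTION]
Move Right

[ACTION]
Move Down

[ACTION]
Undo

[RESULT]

███████  
█     █  
█ □█  █  
█□███ █  
█□  █@█  
█  ◎◎◎█  
███████  
Moves: 2 
         
         
         
         
         


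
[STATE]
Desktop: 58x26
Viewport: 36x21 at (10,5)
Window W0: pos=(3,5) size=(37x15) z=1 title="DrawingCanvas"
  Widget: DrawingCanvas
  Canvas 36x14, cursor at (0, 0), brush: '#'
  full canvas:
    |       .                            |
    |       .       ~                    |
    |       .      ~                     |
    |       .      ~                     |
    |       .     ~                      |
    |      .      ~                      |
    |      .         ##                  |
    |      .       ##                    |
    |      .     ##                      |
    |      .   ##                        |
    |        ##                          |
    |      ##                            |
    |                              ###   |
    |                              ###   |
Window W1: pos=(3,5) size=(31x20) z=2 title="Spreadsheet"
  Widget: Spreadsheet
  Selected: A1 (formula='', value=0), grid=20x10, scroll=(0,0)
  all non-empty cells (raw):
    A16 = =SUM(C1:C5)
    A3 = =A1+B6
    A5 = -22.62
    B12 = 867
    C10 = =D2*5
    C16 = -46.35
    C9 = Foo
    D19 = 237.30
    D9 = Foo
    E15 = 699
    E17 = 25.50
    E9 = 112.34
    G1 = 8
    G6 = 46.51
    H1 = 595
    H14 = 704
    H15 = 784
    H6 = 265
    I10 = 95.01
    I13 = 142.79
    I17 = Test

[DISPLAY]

━━━━━━━━━━━━━━━━━━━━━━━┓━━━━━┓      
dsheet                 ┃     ┃      
───────────────────────┨─────┨      
                       ┃     ┃      
 A       B       C     ┃     ┃      
-----------------------┃     ┃      
   [0]       0       0 ┃     ┃      
     0       0       0 ┃     ┃      
     0       0       0 ┃     ┃      
     0       0       0 ┃     ┃      
-22.62       0       0 ┃     ┃      
     0       0       0 ┃     ┃      
     0       0       0 ┃     ┃      
     0       0       0 ┃     ┃      
     0       0Foo     F┃━━━━━┛      
     0       0       0 ┃            
     0       0       0 ┃            
     0     867       0 ┃            
     0       0       0 ┃            
━━━━━━━━━━━━━━━━━━━━━━━┛            
                                    


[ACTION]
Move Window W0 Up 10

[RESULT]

━━━━━━━━━━━━━━━━━━━━━━━┓     ┃      
dsheet                 ┃     ┃      
───────────────────────┨     ┃      
                       ┃     ┃      
 A       B       C     ┃     ┃      
-----------------------┃     ┃      
   [0]       0       0 ┃     ┃      
     0       0       0 ┃     ┃      
     0       0       0 ┃     ┃      
     0       0       0 ┃━━━━━┛      
-22.62       0       0 ┃            
     0       0       0 ┃            
     0       0       0 ┃            
     0       0       0 ┃            
     0       0Foo     F┃            
     0       0       0 ┃            
     0       0       0 ┃            
     0     867       0 ┃            
     0       0       0 ┃            
━━━━━━━━━━━━━━━━━━━━━━━┛            
                                    


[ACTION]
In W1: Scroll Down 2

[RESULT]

━━━━━━━━━━━━━━━━━━━━━━━┓     ┃      
dsheet                 ┃     ┃      
───────────────────────┨     ┃      
                       ┃     ┃      
 A       B       C     ┃     ┃      
-----------------------┃     ┃      
     0       0       0 ┃     ┃      
     0       0       0 ┃     ┃      
-22.62       0       0 ┃     ┃      
     0       0       0 ┃━━━━━┛      
     0       0       0 ┃            
     0       0       0 ┃            
     0       0Foo     F┃            
     0       0       0 ┃            
     0       0       0 ┃            
     0     867       0 ┃            
     0       0       0 ┃            
     0       0       0 ┃            
     0       0       0 ┃            
━━━━━━━━━━━━━━━━━━━━━━━┛            
                                    


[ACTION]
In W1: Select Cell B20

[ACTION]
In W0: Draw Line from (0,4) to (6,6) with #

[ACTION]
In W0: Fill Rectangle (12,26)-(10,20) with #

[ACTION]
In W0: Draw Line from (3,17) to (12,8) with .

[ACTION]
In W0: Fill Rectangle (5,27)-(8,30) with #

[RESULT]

━━━━━━━━━━━━━━━━━━━━━━━┓     ┃      
dsheet                 ┃     ┃      
───────────────────────┨     ┃      
                       ┃#    ┃      
 A       B       C     ┃#    ┃      
-----------------------┃#    ┃      
     0       0       0 ┃#    ┃      
     0       0       0 ┃     ┃      
-22.62       0       0 ┃     ┃      
     0       0       0 ┃━━━━━┛      
     0       0       0 ┃            
     0       0       0 ┃            
     0       0Foo     F┃            
     0       0       0 ┃            
     0       0       0 ┃            
     0     867       0 ┃            
     0       0       0 ┃            
     0       0       0 ┃            
     0       0       0 ┃            
━━━━━━━━━━━━━━━━━━━━━━━┛            
                                    


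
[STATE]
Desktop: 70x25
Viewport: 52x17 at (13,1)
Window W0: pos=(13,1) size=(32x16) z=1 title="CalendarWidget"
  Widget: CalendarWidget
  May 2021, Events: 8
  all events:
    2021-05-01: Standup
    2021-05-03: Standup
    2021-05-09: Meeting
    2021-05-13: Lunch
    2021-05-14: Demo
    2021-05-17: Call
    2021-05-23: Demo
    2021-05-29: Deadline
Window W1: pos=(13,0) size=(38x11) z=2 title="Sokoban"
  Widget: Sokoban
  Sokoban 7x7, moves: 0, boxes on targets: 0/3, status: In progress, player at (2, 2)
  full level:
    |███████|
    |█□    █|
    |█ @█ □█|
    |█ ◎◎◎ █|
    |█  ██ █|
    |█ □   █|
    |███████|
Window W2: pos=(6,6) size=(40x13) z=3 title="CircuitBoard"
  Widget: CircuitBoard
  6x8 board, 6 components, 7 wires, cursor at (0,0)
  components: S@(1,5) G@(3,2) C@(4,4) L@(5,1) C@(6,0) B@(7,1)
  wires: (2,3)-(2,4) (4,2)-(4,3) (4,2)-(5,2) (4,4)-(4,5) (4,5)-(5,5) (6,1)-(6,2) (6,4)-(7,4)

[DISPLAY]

┃ Sokoban                            ┃              
┠────────────────────────────────────┨              
┃███████                             ┃              
┃█□    █                             ┃              
┃█ @█ □█                             ┃              
━━━━━━━━━━━━━━━━━━━━━━━━━━━━━━━━┓    ┃              
itBoard                         ┃    ┃              
────────────────────────────────┨    ┃              
 2 3 4 5                        ┃    ┃              
                                ┃━━━━┛              
                                ┃                   
                  S             ┃                   
                                ┃                   
          · ─ ·                 ┃                   
                                ┃                   
      G                         ┃                   
                                ┃                   


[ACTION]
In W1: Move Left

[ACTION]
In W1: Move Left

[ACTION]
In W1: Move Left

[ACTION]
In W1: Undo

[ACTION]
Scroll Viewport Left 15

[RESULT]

             ┃ Sokoban                            ┃ 
             ┠────────────────────────────────────┨ 
             ┃███████                             ┃ 
             ┃█□    █                             ┃ 
             ┃█ @█ □█                             ┃ 
      ┏━━━━━━━━━━━━━━━━━━━━━━━━━━━━━━━━━━━━━━┓    ┃ 
      ┃ CircuitBoard                         ┃    ┃ 
      ┠──────────────────────────────────────┨    ┃ 
      ┃   0 1 2 3 4 5                        ┃    ┃ 
      ┃0  [.]                                ┃━━━━┛ 
      ┃                                      ┃      
      ┃1                       S             ┃      
      ┃                                      ┃      
      ┃2               · ─ ·                 ┃      
      ┃                                      ┃      
      ┃3           G                         ┃      
      ┃                                      ┃      


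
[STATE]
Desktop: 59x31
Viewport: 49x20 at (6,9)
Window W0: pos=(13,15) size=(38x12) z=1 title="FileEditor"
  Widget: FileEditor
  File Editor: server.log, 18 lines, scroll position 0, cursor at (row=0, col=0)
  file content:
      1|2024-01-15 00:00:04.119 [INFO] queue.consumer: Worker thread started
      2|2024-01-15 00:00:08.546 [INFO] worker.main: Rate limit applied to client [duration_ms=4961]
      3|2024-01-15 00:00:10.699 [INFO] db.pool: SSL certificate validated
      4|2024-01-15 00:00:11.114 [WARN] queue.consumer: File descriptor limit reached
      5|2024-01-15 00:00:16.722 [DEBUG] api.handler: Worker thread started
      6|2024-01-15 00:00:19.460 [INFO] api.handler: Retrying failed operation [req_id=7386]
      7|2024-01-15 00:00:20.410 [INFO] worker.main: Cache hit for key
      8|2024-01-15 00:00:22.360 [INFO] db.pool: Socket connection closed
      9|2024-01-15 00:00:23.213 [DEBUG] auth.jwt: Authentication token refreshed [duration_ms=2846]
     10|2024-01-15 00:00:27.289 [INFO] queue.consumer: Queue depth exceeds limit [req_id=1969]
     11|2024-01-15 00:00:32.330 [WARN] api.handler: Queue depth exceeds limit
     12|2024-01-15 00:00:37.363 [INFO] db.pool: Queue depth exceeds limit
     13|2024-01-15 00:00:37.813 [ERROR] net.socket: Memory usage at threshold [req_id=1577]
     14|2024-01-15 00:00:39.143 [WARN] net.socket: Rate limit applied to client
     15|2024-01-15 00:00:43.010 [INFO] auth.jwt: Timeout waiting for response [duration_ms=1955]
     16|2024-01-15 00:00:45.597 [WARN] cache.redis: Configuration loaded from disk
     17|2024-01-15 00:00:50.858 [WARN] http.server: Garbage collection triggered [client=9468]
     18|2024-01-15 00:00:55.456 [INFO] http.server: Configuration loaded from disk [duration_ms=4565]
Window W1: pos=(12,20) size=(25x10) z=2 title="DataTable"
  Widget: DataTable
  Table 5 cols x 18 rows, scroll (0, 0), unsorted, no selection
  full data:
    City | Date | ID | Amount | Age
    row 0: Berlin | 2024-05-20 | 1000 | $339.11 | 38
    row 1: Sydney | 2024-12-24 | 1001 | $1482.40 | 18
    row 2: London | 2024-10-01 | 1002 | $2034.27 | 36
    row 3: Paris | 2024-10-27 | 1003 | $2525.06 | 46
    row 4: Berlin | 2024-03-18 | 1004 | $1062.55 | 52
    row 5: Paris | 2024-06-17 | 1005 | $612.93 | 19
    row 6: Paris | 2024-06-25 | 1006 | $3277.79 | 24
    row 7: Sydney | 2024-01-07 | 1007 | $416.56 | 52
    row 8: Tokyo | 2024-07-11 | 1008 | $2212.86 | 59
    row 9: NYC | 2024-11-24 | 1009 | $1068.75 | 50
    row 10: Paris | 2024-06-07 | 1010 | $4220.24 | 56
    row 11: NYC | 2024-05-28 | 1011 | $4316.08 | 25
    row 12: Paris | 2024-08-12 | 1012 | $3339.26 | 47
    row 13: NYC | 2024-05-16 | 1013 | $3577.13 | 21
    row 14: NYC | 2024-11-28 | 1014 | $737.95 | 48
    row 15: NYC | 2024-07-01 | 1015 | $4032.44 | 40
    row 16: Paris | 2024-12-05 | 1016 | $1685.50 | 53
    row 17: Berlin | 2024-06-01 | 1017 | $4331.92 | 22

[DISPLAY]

                                                 
                                                 
                                                 
                                                 
                                                 
                                                 
       ┏━━━━━━━━━━━━━━━━━━━━━━━━━━━━━━━━━━━━┓    
       ┃ FileEditor                         ┃    
       ┠────────────────────────────────────┨    
       ┃█024-01-15 00:00:04.119 [INFO] queu▲┃    
       ┃2024-01-15 00:00:08.546 [INFO] work█┃    
      ┏━━━━━━━━━━━━━━━━━━━━━━━┓ [INFO] db.p░┃    
      ┃ DataTable             ┃ [WARN] queu░┃    
      ┠───────────────────────┨ [DEBUG] api░┃    
      ┃City  │Date      │ID  │┃ [INFO] api.░┃    
      ┃──────┼──────────┼────┼┃ [INFO] work░┃    
      ┃Berlin│2024-05-20│1000│┃ [INFO] db.p▼┃    
      ┃Sydney│2024-12-24│1001│┃━━━━━━━━━━━━━┛    
      ┃London│2024-10-01│1002│┃                  
      ┃Paris │2024-10-27│1003│┃                  


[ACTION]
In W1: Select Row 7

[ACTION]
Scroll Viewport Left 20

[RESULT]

                                                 
                                                 
                                                 
                                                 
                                                 
                                                 
             ┏━━━━━━━━━━━━━━━━━━━━━━━━━━━━━━━━━━━
             ┃ FileEditor                        
             ┠───────────────────────────────────
             ┃█024-01-15 00:00:04.119 [INFO] queu
             ┃2024-01-15 00:00:08.546 [INFO] work
            ┏━━━━━━━━━━━━━━━━━━━━━━━┓ [INFO] db.p
            ┃ DataTable             ┃ [WARN] queu
            ┠───────────────────────┨ [DEBUG] api
            ┃City  │Date      │ID  │┃ [INFO] api.
            ┃──────┼──────────┼────┼┃ [INFO] work
            ┃Berlin│2024-05-20│1000│┃ [INFO] db.p
            ┃Sydney│2024-12-24│1001│┃━━━━━━━━━━━━
            ┃London│2024-10-01│1002│┃            
            ┃Paris │2024-10-27│1003│┃            


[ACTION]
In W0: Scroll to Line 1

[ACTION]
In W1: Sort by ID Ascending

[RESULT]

                                                 
                                                 
                                                 
                                                 
                                                 
                                                 
             ┏━━━━━━━━━━━━━━━━━━━━━━━━━━━━━━━━━━━
             ┃ FileEditor                        
             ┠───────────────────────────────────
             ┃█024-01-15 00:00:04.119 [INFO] queu
             ┃2024-01-15 00:00:08.546 [INFO] work
            ┏━━━━━━━━━━━━━━━━━━━━━━━┓ [INFO] db.p
            ┃ DataTable             ┃ [WARN] queu
            ┠───────────────────────┨ [DEBUG] api
            ┃City  │Date      │ID ▲│┃ [INFO] api.
            ┃──────┼──────────┼────┼┃ [INFO] work
            ┃Berlin│2024-05-20│1000│┃ [INFO] db.p
            ┃Sydney│2024-12-24│1001│┃━━━━━━━━━━━━
            ┃London│2024-10-01│1002│┃            
            ┃Paris │2024-10-27│1003│┃            


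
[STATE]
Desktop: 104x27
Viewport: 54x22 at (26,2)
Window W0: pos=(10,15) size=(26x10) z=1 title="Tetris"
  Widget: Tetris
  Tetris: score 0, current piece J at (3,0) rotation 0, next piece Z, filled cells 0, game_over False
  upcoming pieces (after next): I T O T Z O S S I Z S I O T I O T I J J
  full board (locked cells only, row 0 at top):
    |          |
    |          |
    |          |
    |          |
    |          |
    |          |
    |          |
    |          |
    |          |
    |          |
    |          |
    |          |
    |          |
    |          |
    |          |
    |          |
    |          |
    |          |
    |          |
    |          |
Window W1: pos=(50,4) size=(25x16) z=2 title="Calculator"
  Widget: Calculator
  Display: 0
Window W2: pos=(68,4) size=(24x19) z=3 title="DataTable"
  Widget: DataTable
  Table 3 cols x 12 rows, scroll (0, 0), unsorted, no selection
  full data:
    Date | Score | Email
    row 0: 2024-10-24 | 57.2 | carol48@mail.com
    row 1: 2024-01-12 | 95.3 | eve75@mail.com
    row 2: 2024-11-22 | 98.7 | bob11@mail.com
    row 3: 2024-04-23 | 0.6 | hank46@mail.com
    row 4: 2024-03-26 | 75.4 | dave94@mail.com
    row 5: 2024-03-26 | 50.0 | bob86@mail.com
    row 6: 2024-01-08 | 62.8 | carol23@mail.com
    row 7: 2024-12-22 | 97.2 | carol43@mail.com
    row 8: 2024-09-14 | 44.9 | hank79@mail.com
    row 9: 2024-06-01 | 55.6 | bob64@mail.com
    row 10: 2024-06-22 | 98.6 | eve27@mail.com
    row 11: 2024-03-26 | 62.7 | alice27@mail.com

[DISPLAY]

                                                      
                                                      
                        ┏━━━━━━━━━━━━━━━━━┏━━━━━━━━━━━
                        ┃ Calculator      ┃ DataTable 
                        ┠─────────────────┠───────────
                        ┃                 ┃Date      │
                        ┃┌───┬───┬───┬───┐┃──────────┼
                        ┃│ 7 │ 8 │ 9 │ ÷ │┃2024-10-24│
                        ┃├───┼───┼───┼───┤┃2024-01-12│
                        ┃│ 4 │ 5 │ 6 │ × │┃2024-11-22│
                        ┃├───┼───┼───┼───┤┃2024-04-23│
                        ┃│ 1 │ 2 │ 3 │ - │┃2024-03-26│
                        ┃├───┼───┼───┼───┤┃2024-03-26│
━━━━━━━━━┓              ┃│ 0 │ . │ = │ + │┃2024-01-08│
         ┃              ┃├───┼───┼───┼───┤┃2024-12-22│
─────────┨              ┃│ C │ MC│ MR│ M+│┃2024-09-14│
:        ┃              ┃└───┴───┴───┴───┘┃2024-06-01│
         ┃              ┗━━━━━━━━━━━━━━━━━┃2024-06-22│
         ┃                                ┃2024-03-26│
         ┃                                ┃           
         ┃                                ┗━━━━━━━━━━━
         ┃                                            


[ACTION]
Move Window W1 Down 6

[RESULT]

                                                      
                                                      
                                          ┏━━━━━━━━━━━
                                          ┃ DataTable 
                                          ┠───────────
                                          ┃Date      │
                                          ┃──────────┼
                                          ┃2024-10-24│
                        ┏━━━━━━━━━━━━━━━━━┃2024-01-12│
                        ┃ Calculator      ┃2024-11-22│
                        ┠─────────────────┃2024-04-23│
                        ┃                 ┃2024-03-26│
                        ┃┌───┬───┬───┬───┐┃2024-03-26│
━━━━━━━━━┓              ┃│ 7 │ 8 │ 9 │ ÷ │┃2024-01-08│
         ┃              ┃├───┼───┼───┼───┤┃2024-12-22│
─────────┨              ┃│ 4 │ 5 │ 6 │ × │┃2024-09-14│
:        ┃              ┃├───┼───┼───┼───┤┃2024-06-01│
         ┃              ┃│ 1 │ 2 │ 3 │ - │┃2024-06-22│
         ┃              ┃├───┼───┼───┼───┤┃2024-03-26│
         ┃              ┃│ 0 │ . │ = │ + │┃           
         ┃              ┃├───┼───┼───┼───┤┗━━━━━━━━━━━
         ┃              ┃│ C │ MC│ MR│ M+│      ┃     


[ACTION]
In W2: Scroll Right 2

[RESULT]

                                                      
                                                      
                                          ┏━━━━━━━━━━━
                                          ┃ DataTable 
                                          ┠───────────
                                          ┃te      │Sc
                                          ┃────────┼──
                                          ┃24-10-24│57
                        ┏━━━━━━━━━━━━━━━━━┃24-01-12│95
                        ┃ Calculator      ┃24-11-22│98
                        ┠─────────────────┃24-04-23│0.
                        ┃                 ┃24-03-26│75
                        ┃┌───┬───┬───┬───┐┃24-03-26│50
━━━━━━━━━┓              ┃│ 7 │ 8 │ 9 │ ÷ │┃24-01-08│62
         ┃              ┃├───┼───┼───┼───┤┃24-12-22│97
─────────┨              ┃│ 4 │ 5 │ 6 │ × │┃24-09-14│44
:        ┃              ┃├───┼───┼───┼───┤┃24-06-01│55
         ┃              ┃│ 1 │ 2 │ 3 │ - │┃24-06-22│98
         ┃              ┃├───┼───┼───┼───┤┃24-03-26│62
         ┃              ┃│ 0 │ . │ = │ + │┃           
         ┃              ┃├───┼───┼───┼───┤┗━━━━━━━━━━━
         ┃              ┃│ C │ MC│ MR│ M+│      ┃     
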